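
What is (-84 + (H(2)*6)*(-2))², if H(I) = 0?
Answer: 7056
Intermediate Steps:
(-84 + (H(2)*6)*(-2))² = (-84 + (0*6)*(-2))² = (-84 + 0*(-2))² = (-84 + 0)² = (-84)² = 7056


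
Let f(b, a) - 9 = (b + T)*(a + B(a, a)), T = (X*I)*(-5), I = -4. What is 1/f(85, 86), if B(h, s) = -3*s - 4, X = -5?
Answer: 1/2649 ≈ 0.00037750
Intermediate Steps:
B(h, s) = -4 - 3*s
T = -100 (T = -5*(-4)*(-5) = 20*(-5) = -100)
f(b, a) = 9 + (-100 + b)*(-4 - 2*a) (f(b, a) = 9 + (b - 100)*(a + (-4 - 3*a)) = 9 + (-100 + b)*(-4 - 2*a))
1/f(85, 86) = 1/(409 - 4*85 + 200*86 - 2*86*85) = 1/(409 - 340 + 17200 - 14620) = 1/2649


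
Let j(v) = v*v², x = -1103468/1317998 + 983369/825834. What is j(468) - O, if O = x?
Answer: 55784696205874005037/544223780166 ≈ 1.0250e+8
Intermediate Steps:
x = 192398491475/544223780166 (x = -1103468*1/1317998 + 983369*(1/825834) = -551734/658999 + 983369/825834 = 192398491475/544223780166 ≈ 0.35353)
j(v) = v³
O = 192398491475/544223780166 ≈ 0.35353
j(468) - O = 468³ - 1*192398491475/544223780166 = 102503232 - 192398491475/544223780166 = 55784696205874005037/544223780166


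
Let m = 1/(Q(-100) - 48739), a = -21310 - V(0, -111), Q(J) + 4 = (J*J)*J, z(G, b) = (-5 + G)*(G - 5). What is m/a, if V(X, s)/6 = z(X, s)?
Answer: 1/22506024780 ≈ 4.4433e-11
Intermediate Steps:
z(G, b) = (-5 + G)**2 (z(G, b) = (-5 + G)*(-5 + G) = (-5 + G)**2)
V(X, s) = 6*(-5 + X)**2
Q(J) = -4 + J**3 (Q(J) = -4 + (J*J)*J = -4 + J**2*J = -4 + J**3)
a = -21460 (a = -21310 - 6*(-5 + 0)**2 = -21310 - 6*(-5)**2 = -21310 - 6*25 = -21310 - 1*150 = -21310 - 150 = -21460)
m = -1/1048743 (m = 1/((-4 + (-100)**3) - 48739) = 1/((-4 - 1000000) - 48739) = 1/(-1000004 - 48739) = 1/(-1048743) = -1/1048743 ≈ -9.5352e-7)
m/a = -1/1048743/(-21460) = -1/1048743*(-1/21460) = 1/22506024780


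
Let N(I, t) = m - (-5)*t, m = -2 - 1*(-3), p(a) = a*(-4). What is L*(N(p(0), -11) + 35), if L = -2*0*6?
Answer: 0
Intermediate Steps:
p(a) = -4*a
m = 1 (m = -2 + 3 = 1)
N(I, t) = 1 + 5*t (N(I, t) = 1 - (-5)*t = 1 + 5*t)
L = 0 (L = 0*6 = 0)
L*(N(p(0), -11) + 35) = 0*((1 + 5*(-11)) + 35) = 0*((1 - 55) + 35) = 0*(-54 + 35) = 0*(-19) = 0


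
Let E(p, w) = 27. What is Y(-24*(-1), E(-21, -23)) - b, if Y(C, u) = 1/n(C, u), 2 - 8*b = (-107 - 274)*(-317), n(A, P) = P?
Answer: 3260933/216 ≈ 15097.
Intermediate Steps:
b = -120775/8 (b = ¼ - (-107 - 274)*(-317)/8 = ¼ - (-381)*(-317)/8 = ¼ - ⅛*120777 = ¼ - 120777/8 = -120775/8 ≈ -15097.)
Y(C, u) = 1/u
Y(-24*(-1), E(-21, -23)) - b = 1/27 - 1*(-120775/8) = 1/27 + 120775/8 = 3260933/216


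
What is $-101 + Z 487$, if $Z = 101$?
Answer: $49086$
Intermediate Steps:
$-101 + Z 487 = -101 + 101 \cdot 487 = -101 + 49187 = 49086$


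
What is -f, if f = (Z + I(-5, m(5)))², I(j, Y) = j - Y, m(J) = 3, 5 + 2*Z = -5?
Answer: -169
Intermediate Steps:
Z = -5 (Z = -5/2 + (½)*(-5) = -5/2 - 5/2 = -5)
f = 169 (f = (-5 + (-5 - 1*3))² = (-5 + (-5 - 3))² = (-5 - 8)² = (-13)² = 169)
-f = -1*169 = -169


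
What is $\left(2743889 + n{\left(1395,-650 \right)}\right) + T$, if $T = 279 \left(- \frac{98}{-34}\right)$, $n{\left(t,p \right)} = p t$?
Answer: $\frac{31245034}{17} \approx 1.8379 \cdot 10^{6}$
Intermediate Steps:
$T = \frac{13671}{17}$ ($T = 279 \left(\left(-98\right) \left(- \frac{1}{34}\right)\right) = 279 \cdot \frac{49}{17} = \frac{13671}{17} \approx 804.18$)
$\left(2743889 + n{\left(1395,-650 \right)}\right) + T = \left(2743889 - 906750\right) + \frac{13671}{17} = 1837139 + \frac{13671}{17} = \frac{31245034}{17}$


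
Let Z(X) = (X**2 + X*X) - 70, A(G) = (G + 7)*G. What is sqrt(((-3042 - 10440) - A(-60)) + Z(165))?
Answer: sqrt(37718) ≈ 194.21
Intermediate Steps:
A(G) = G*(7 + G) (A(G) = (7 + G)*G = G*(7 + G))
Z(X) = -70 + 2*X**2 (Z(X) = (X**2 + X**2) - 70 = 2*X**2 - 70 = -70 + 2*X**2)
sqrt(((-3042 - 10440) - A(-60)) + Z(165)) = sqrt(((-3042 - 10440) - (-60)*(7 - 60)) + (-70 + 2*165**2)) = sqrt((-13482 - (-60)*(-53)) + (-70 + 2*27225)) = sqrt((-13482 - 1*3180) + (-70 + 54450)) = sqrt((-13482 - 3180) + 54380) = sqrt(-16662 + 54380) = sqrt(37718)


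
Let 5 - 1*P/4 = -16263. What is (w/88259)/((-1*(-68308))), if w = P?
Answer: 16268/1507198943 ≈ 1.0794e-5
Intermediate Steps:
P = 65072 (P = 20 - 4*(-16263) = 20 + 65052 = 65072)
w = 65072
(w/88259)/((-1*(-68308))) = (65072/88259)/((-1*(-68308))) = (65072*(1/88259))/68308 = (65072/88259)*(1/68308) = 16268/1507198943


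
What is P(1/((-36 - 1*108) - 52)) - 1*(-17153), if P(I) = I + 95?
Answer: 3380607/196 ≈ 17248.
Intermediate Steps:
P(I) = 95 + I
P(1/((-36 - 1*108) - 52)) - 1*(-17153) = (95 + 1/((-36 - 1*108) - 52)) - 1*(-17153) = (95 + 1/((-36 - 108) - 52)) + 17153 = (95 + 1/(-144 - 52)) + 17153 = (95 + 1/(-196)) + 17153 = (95 - 1/196) + 17153 = 18619/196 + 17153 = 3380607/196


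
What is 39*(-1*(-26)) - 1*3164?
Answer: -2150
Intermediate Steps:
39*(-1*(-26)) - 1*3164 = 39*26 - 3164 = 1014 - 3164 = -2150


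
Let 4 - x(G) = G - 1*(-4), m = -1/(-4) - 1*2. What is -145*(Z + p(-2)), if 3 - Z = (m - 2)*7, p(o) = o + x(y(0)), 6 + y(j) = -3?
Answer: -21025/4 ≈ -5256.3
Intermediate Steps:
y(j) = -9 (y(j) = -6 - 3 = -9)
m = -7/4 (m = -1*(-1/4) - 2 = 1/4 - 2 = -7/4 ≈ -1.7500)
x(G) = -G (x(G) = 4 - (G - 1*(-4)) = 4 - (G + 4) = 4 - (4 + G) = 4 + (-4 - G) = -G)
p(o) = 9 + o (p(o) = o - 1*(-9) = o + 9 = 9 + o)
Z = 117/4 (Z = 3 - (-7/4 - 2)*7 = 3 - (-15)*7/4 = 3 - 1*(-105/4) = 3 + 105/4 = 117/4 ≈ 29.250)
-145*(Z + p(-2)) = -145*(117/4 + (9 - 2)) = -145*(117/4 + 7) = -145*145/4 = -21025/4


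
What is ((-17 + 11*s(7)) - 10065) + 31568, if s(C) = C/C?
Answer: 21497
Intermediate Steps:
s(C) = 1
((-17 + 11*s(7)) - 10065) + 31568 = ((-17 + 11*1) - 10065) + 31568 = ((-17 + 11) - 10065) + 31568 = (-6 - 10065) + 31568 = -10071 + 31568 = 21497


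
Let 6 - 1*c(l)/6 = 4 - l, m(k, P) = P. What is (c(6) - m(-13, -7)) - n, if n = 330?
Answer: -275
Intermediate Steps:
c(l) = 12 + 6*l (c(l) = 36 - 6*(4 - l) = 36 + (-24 + 6*l) = 12 + 6*l)
(c(6) - m(-13, -7)) - n = ((12 + 6*6) - 1*(-7)) - 1*330 = ((12 + 36) + 7) - 330 = (48 + 7) - 330 = 55 - 330 = -275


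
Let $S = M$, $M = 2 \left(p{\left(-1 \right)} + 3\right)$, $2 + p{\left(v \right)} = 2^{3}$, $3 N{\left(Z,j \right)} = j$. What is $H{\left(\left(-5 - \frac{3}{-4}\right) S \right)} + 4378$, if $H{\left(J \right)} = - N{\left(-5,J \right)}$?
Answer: $\frac{8807}{2} \approx 4403.5$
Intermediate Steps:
$N{\left(Z,j \right)} = \frac{j}{3}$
$p{\left(v \right)} = 6$ ($p{\left(v \right)} = -2 + 2^{3} = -2 + 8 = 6$)
$M = 18$ ($M = 2 \left(6 + 3\right) = 2 \cdot 9 = 18$)
$S = 18$
$H{\left(J \right)} = - \frac{J}{3}$
$H{\left(\left(-5 - \frac{3}{-4}\right) S \right)} + 4378 = - \frac{\left(-5 - \frac{3}{-4}\right) 18}{3} + 4378 = - \frac{\left(-5 - 3 \left(- \frac{1}{4}\right)\right) 18}{3} + 4378 = - \frac{\left(-5 - - \frac{3}{4}\right) 18}{3} + 4378 = - \frac{\left(-5 + \frac{3}{4}\right) 18}{3} + 4378 = - \frac{\left(- \frac{17}{4}\right) 18}{3} + 4378 = \left(- \frac{1}{3}\right) \left(- \frac{153}{2}\right) + 4378 = \frac{51}{2} + 4378 = \frac{8807}{2}$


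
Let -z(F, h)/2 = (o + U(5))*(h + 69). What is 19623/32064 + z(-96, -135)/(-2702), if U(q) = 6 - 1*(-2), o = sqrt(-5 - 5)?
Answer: 3193627/14439488 - 66*I*sqrt(10)/1351 ≈ 0.22117 - 0.15449*I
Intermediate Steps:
o = I*sqrt(10) (o = sqrt(-10) = I*sqrt(10) ≈ 3.1623*I)
U(q) = 8 (U(q) = 6 + 2 = 8)
z(F, h) = -2*(8 + I*sqrt(10))*(69 + h) (z(F, h) = -2*(I*sqrt(10) + 8)*(h + 69) = -2*(8 + I*sqrt(10))*(69 + h))
19623/32064 + z(-96, -135)/(-2702) = 19623/32064 + (-1104 - 16*(-135) - 138*I*sqrt(10) - 2*I*(-135)*sqrt(10))/(-2702) = 19623*(1/32064) + (-1104 + 2160 - 138*I*sqrt(10) + 270*I*sqrt(10))*(-1/2702) = 6541/10688 + (1056 + 132*I*sqrt(10))*(-1/2702) = 6541/10688 + (-528/1351 - 66*I*sqrt(10)/1351) = 3193627/14439488 - 66*I*sqrt(10)/1351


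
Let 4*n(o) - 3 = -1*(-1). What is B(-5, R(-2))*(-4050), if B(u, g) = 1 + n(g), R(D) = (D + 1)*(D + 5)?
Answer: -8100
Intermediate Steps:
n(o) = 1 (n(o) = 3/4 + (-1*(-1))/4 = 3/4 + (1/4)*1 = 3/4 + 1/4 = 1)
R(D) = (1 + D)*(5 + D)
B(u, g) = 2 (B(u, g) = 1 + 1 = 2)
B(-5, R(-2))*(-4050) = 2*(-4050) = -8100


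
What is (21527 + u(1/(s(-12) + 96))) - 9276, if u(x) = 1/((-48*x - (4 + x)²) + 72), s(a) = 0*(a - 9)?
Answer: 6256827685/510719 ≈ 12251.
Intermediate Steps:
s(a) = 0 (s(a) = 0*(-9 + a) = 0)
u(x) = 1/(72 - (4 + x)² - 48*x) (u(x) = 1/((-(4 + x)² - 48*x) + 72) = 1/(72 - (4 + x)² - 48*x))
(21527 + u(1/(s(-12) + 96))) - 9276 = (21527 - 1/(-56 + (1/(0 + 96))² + 56/(0 + 96))) - 9276 = (21527 - 1/(-56 + (1/96)² + 56/96)) - 9276 = (21527 - 1/(-56 + (1/96)² + 56*(1/96))) - 9276 = (21527 - 1/(-56 + 1/9216 + 7/12)) - 9276 = (21527 - 1/(-510719/9216)) - 9276 = (21527 - 1*(-9216/510719)) - 9276 = (21527 + 9216/510719) - 9276 = 10994257129/510719 - 9276 = 6256827685/510719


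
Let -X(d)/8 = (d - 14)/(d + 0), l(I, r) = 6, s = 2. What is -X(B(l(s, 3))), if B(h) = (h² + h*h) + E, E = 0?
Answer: 58/9 ≈ 6.4444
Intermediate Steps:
B(h) = 2*h² (B(h) = (h² + h*h) + 0 = (h² + h²) + 0 = 2*h² + 0 = 2*h²)
X(d) = -8*(-14 + d)/d (X(d) = -8*(d - 14)/(d + 0) = -8*(-14 + d)/d)
-X(B(l(s, 3))) = -(-8 + 112/((2*6²))) = -(-8 + 112/((2*36))) = -(-8 + 112/72) = -(-8 + 112*(1/72)) = -(-8 + 14/9) = -1*(-58/9) = 58/9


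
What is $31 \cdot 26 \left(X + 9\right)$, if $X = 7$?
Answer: $12896$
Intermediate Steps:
$31 \cdot 26 \left(X + 9\right) = 31 \cdot 26 \left(7 + 9\right) = 806 \cdot 16 = 12896$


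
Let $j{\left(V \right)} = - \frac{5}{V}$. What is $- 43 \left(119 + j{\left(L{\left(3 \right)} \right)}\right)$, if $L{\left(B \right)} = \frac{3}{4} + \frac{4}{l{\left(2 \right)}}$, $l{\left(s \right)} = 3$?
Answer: $- \frac{25069}{5} \approx -5013.8$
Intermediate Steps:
$L{\left(B \right)} = \frac{25}{12}$ ($L{\left(B \right)} = \frac{3}{4} + \frac{4}{3} = \frac{25}{12}$)
$- 43 \left(119 + j{\left(L{\left(3 \right)} \right)}\right) = - 43 \left(119 - \frac{5}{\frac{25}{12}}\right) = - 43 \left(119 - \frac{12}{5}\right) = \left(-43\right) \frac{583}{5} = - \frac{25069}{5}$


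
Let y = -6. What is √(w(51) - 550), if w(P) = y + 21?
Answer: I*√535 ≈ 23.13*I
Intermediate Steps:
w(P) = 15 (w(P) = -6 + 21 = 15)
√(w(51) - 550) = √(15 - 550) = √(-535) = I*√535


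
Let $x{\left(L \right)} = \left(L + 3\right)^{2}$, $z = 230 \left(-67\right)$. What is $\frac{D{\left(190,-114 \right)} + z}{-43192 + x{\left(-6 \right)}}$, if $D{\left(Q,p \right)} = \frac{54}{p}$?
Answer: $\frac{292799}{820477} \approx 0.35686$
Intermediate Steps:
$z = -15410$
$x{\left(L \right)} = \left(3 + L\right)^{2}$
$\frac{D{\left(190,-114 \right)} + z}{-43192 + x{\left(-6 \right)}} = \frac{\frac{54}{-114} - 15410}{-43192 + \left(3 - 6\right)^{2}} = \frac{54 \left(- \frac{1}{114}\right) - 15410}{-43192 + \left(-3\right)^{2}} = \frac{- \frac{9}{19} - 15410}{-43192 + 9} = - \frac{292799}{19 \left(-43183\right)} = \left(- \frac{292799}{19}\right) \left(- \frac{1}{43183}\right) = \frac{292799}{820477}$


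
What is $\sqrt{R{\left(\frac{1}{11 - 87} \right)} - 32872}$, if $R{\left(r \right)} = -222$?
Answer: $i \sqrt{33094} \approx 181.92 i$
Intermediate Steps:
$\sqrt{R{\left(\frac{1}{11 - 87} \right)} - 32872} = \sqrt{-222 - 32872} = \sqrt{-33094} = i \sqrt{33094}$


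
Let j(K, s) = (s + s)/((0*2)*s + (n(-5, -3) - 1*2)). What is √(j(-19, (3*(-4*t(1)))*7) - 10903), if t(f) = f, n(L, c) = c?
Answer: I*√271735/5 ≈ 104.26*I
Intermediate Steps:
j(K, s) = -2*s/5 (j(K, s) = (s + s)/((0*2)*s + (-3 - 1*2)) = (2*s)/(0*s + (-3 - 2)) = (2*s)/(0 - 5) = (2*s)/(-5) = (2*s)*(-⅕) = -2*s/5)
√(j(-19, (3*(-4*t(1)))*7) - 10903) = √(-2*3*(-4*1)*7/5 - 10903) = √(-2*3*(-4)*7/5 - 10903) = √(-(-24)*7/5 - 10903) = √(-⅖*(-84) - 10903) = √(168/5 - 10903) = √(-54347/5) = I*√271735/5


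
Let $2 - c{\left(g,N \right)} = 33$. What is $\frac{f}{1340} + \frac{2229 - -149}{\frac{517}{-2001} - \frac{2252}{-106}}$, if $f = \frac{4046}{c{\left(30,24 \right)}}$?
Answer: $\frac{1046713488901}{9245661650} \approx 113.21$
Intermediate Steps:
$c{\left(g,N \right)} = -31$ ($c{\left(g,N \right)} = 2 - 33 = -31$)
$f = - \frac{4046}{31}$ ($f = \frac{4046}{-31} = 4046 \left(- \frac{1}{31}\right) = - \frac{4046}{31} \approx -130.52$)
$\frac{f}{1340} + \frac{2229 - -149}{\frac{517}{-2001} - \frac{2252}{-106}} = - \frac{4046}{31 \cdot 1340} + \frac{2229 - -149}{\frac{517}{-2001} - \frac{2252}{-106}} = \left(- \frac{4046}{31}\right) \frac{1}{1340} + \frac{2229 + 149}{517 \left(- \frac{1}{2001}\right) - - \frac{1126}{53}} = - \frac{2023}{20770} + \frac{2378}{- \frac{517}{2001} + \frac{1126}{53}} = - \frac{2023}{20770} + \frac{2378}{\frac{2225725}{106053}} = - \frac{2023}{20770} + 2378 \cdot \frac{106053}{2225725} = - \frac{2023}{20770} + \frac{252194034}{2225725} = \frac{1046713488901}{9245661650}$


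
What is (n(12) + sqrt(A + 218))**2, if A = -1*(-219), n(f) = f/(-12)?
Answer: (1 - sqrt(437))**2 ≈ 396.19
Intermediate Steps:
n(f) = -f/12 (n(f) = f*(-1/12) = -f/12)
A = 219
(n(12) + sqrt(A + 218))**2 = (-1/12*12 + sqrt(219 + 218))**2 = (-1 + sqrt(437))**2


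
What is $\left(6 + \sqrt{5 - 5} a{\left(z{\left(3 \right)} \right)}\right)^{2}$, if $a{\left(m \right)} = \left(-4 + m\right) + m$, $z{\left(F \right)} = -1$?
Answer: $36$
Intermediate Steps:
$a{\left(m \right)} = -4 + 2 m$
$\left(6 + \sqrt{5 - 5} a{\left(z{\left(3 \right)} \right)}\right)^{2} = \left(6 + \sqrt{5 - 5} \left(-4 + 2 \left(-1\right)\right)\right)^{2} = \left(6 + \sqrt{0} \left(-4 - 2\right)\right)^{2} = \left(6 + 0 \left(-6\right)\right)^{2} = \left(6 + 0\right)^{2} = 6^{2} = 36$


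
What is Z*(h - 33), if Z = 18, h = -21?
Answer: -972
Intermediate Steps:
Z*(h - 33) = 18*(-21 - 33) = 18*(-54) = -972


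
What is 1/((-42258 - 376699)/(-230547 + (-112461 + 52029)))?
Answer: 290979/418957 ≈ 0.69453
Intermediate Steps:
1/((-42258 - 376699)/(-230547 + (-112461 + 52029))) = 1/(-418957/(-230547 - 60432)) = 1/(-418957/(-290979)) = 1/(-418957*(-1/290979)) = 1/(418957/290979) = 290979/418957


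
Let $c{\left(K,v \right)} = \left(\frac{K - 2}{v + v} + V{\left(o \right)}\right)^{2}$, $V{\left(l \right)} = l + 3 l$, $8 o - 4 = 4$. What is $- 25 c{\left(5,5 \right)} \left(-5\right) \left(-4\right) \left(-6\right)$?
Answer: $55470$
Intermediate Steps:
$o = 1$ ($o = \frac{1}{2} + \frac{1}{8} \cdot 4 = \frac{1}{2} + \frac{1}{2} = 1$)
$V{\left(l \right)} = 4 l$
$c{\left(K,v \right)} = \left(4 + \frac{-2 + K}{2 v}\right)^{2}$ ($c{\left(K,v \right)} = \left(\frac{K - 2}{v + v} + 4 \cdot 1\right)^{2} = \left(\frac{-2 + K}{2 v} + 4\right)^{2} = \left(4 + \frac{-2 + K}{2 v}\right)^{2}$)
$- 25 c{\left(5,5 \right)} \left(-5\right) \left(-4\right) \left(-6\right) = - 25 \frac{\left(-2 + 5 + 8 \cdot 5\right)^{2}}{4 \cdot 25} \left(-5\right) \left(-4\right) \left(-6\right) = - 25 \cdot \frac{1}{4} \cdot \frac{1}{25} \left(-2 + 5 + 40\right)^{2} \left(-5\right) \left(-4\right) \left(-6\right) = - 25 \cdot \frac{1}{4} \cdot \frac{1}{25} \cdot 43^{2} \left(-5\right) \left(-4\right) \left(-6\right) = - 25 \cdot \frac{1}{4} \cdot \frac{1}{25} \cdot 1849 \left(-5\right) \left(-4\right) \left(-6\right) = - 25 \cdot \frac{1849}{100} \left(-5\right) \left(-4\right) \left(-6\right) = - 25 \left(\left(- \frac{1849}{20}\right) \left(-4\right)\right) \left(-6\right) = \left(-25\right) \frac{1849}{5} \left(-6\right) = \left(-9245\right) \left(-6\right) = 55470$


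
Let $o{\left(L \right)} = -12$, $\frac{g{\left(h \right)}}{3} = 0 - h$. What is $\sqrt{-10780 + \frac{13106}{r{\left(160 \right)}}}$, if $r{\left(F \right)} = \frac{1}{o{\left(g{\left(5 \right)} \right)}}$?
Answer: $2 i \sqrt{42013} \approx 409.94 i$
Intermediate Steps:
$g{\left(h \right)} = - 3 h$ ($g{\left(h \right)} = 3 \left(0 - h\right) = 3 \left(- h\right) = - 3 h$)
$r{\left(F \right)} = - \frac{1}{12}$ ($r{\left(F \right)} = \frac{1}{-12} = - \frac{1}{12}$)
$\sqrt{-10780 + \frac{13106}{r{\left(160 \right)}}} = \sqrt{-10780 + \frac{13106}{- \frac{1}{12}}} = \sqrt{-10780 + 13106 \left(-12\right)} = \sqrt{-10780 - 157272} = \sqrt{-168052} = 2 i \sqrt{42013}$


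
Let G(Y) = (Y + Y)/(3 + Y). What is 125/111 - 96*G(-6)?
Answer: -42499/111 ≈ -382.87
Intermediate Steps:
G(Y) = 2*Y/(3 + Y) (G(Y) = (2*Y)/(3 + Y) = 2*Y/(3 + Y))
125/111 - 96*G(-6) = 125/111 - 192*(-6)/(3 - 6) = 125*(1/111) - 192*(-6)/(-3) = 125/111 - 192*(-6)*(-1)/3 = 125/111 - 96*4 = 125/111 - 384 = -42499/111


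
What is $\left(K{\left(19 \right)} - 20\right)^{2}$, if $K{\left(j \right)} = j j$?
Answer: $116281$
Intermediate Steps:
$K{\left(j \right)} = j^{2}$
$\left(K{\left(19 \right)} - 20\right)^{2} = \left(19^{2} - 20\right)^{2} = \left(361 - 20\right)^{2} = 341^{2} = 116281$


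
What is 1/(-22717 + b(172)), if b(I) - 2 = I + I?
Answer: -1/22371 ≈ -4.4701e-5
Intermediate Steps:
b(I) = 2 + 2*I (b(I) = 2 + (I + I) = 2 + 2*I)
1/(-22717 + b(172)) = 1/(-22717 + (2 + 2*172)) = 1/(-22717 + (2 + 344)) = 1/(-22717 + 346) = 1/(-22371) = -1/22371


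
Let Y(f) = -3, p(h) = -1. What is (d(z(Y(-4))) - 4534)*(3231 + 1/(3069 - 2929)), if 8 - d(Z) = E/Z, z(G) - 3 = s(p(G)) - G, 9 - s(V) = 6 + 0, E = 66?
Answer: -307591880/21 ≈ -1.4647e+7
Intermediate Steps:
s(V) = 3 (s(V) = 9 - (6 + 0) = 9 - 1*6 = 9 - 6 = 3)
z(G) = 6 - G (z(G) = 3 + (3 - G) = 6 - G)
d(Z) = 8 - 66/Z
(d(z(Y(-4))) - 4534)*(3231 + 1/(3069 - 2929)) = ((8 - 66/(6 - 1*(-3))) - 4534)*(3231 + 1/(3069 - 2929)) = ((8 - 66/(6 + 3)) - 4534)*(3231 + 1/140) = ((8 - 66/9) - 4534)*(3231 + 1/140) = ((8 - 66*⅑) - 4534)*(452341/140) = ((8 - 22/3) - 4534)*(452341/140) = (⅔ - 4534)*(452341/140) = -13600/3*452341/140 = -307591880/21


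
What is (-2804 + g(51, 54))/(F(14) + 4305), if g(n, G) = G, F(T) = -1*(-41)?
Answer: -1375/2173 ≈ -0.63277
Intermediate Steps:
F(T) = 41
(-2804 + g(51, 54))/(F(14) + 4305) = (-2804 + 54)/(41 + 4305) = -2750/4346 = -2750*1/4346 = -1375/2173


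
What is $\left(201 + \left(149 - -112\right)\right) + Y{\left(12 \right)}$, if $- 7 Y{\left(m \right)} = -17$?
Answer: $\frac{3251}{7} \approx 464.43$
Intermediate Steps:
$Y{\left(m \right)} = \frac{17}{7}$ ($Y{\left(m \right)} = \left(- \frac{1}{7}\right) \left(-17\right) = \frac{17}{7}$)
$\left(201 + \left(149 - -112\right)\right) + Y{\left(12 \right)} = \left(201 + \left(149 - -112\right)\right) + \frac{17}{7} = \left(201 + \left(149 + 112\right)\right) + \frac{17}{7} = \left(201 + 261\right) + \frac{17}{7} = 462 + \frac{17}{7} = \frac{3251}{7}$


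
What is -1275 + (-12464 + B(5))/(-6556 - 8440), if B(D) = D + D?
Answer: -9553723/7498 ≈ -1274.2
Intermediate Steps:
B(D) = 2*D
-1275 + (-12464 + B(5))/(-6556 - 8440) = -1275 + (-12464 + 2*5)/(-6556 - 8440) = -1275 + (-12464 + 10)/(-14996) = -1275 - 12454*(-1/14996) = -1275 + 6227/7498 = -9553723/7498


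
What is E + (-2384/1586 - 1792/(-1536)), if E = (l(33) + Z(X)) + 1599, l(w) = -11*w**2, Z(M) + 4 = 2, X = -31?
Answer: -49399157/4758 ≈ -10382.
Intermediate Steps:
Z(M) = -2 (Z(M) = -4 + 2 = -2)
E = -10382 (E = (-11*33**2 - 2) + 1599 = (-11*1089 - 2) + 1599 = (-11979 - 2) + 1599 = -11981 + 1599 = -10382)
E + (-2384/1586 - 1792/(-1536)) = -10382 + (-2384/1586 - 1792/(-1536)) = -10382 + (-2384*1/1586 - 1792*(-1/1536)) = -10382 + (-1192/793 + 7/6) = -10382 - 1601/4758 = -49399157/4758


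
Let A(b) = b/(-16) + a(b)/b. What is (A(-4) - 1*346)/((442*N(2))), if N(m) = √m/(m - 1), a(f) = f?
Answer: -1379*√2/3536 ≈ -0.55153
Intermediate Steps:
N(m) = √m/(-1 + m)
A(b) = 1 - b/16 (A(b) = b/(-16) + b/b = b*(-1/16) + 1 = -b/16 + 1 = 1 - b/16)
(A(-4) - 1*346)/((442*N(2))) = ((1 - 1/16*(-4)) - 1*346)/((442*(√2/(-1 + 2)))) = ((1 + ¼) - 346)/((442*(√2/1))) = (5/4 - 346)/((442*(√2*1))) = -1379*√2/884/4 = -1379*√2/3536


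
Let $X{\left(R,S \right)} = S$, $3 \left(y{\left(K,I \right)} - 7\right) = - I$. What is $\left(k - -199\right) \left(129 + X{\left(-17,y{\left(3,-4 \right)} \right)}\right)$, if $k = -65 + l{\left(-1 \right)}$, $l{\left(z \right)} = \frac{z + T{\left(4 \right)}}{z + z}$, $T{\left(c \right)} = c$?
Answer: $\frac{54590}{3} \approx 18197.0$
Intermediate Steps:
$y{\left(K,I \right)} = 7 - \frac{I}{3}$ ($y{\left(K,I \right)} = 7 + \frac{\left(-1\right) I}{3} = 7 - \frac{I}{3}$)
$l{\left(z \right)} = \frac{4 + z}{2 z}$ ($l{\left(z \right)} = \frac{z + 4}{z + z} = \frac{4 + z}{2 z}$)
$k = - \frac{133}{2}$ ($k = -65 + \frac{4 - 1}{2 \left(-1\right)} = -65 + \frac{1}{2} \left(-1\right) 3 = -65 - \frac{3}{2} = - \frac{133}{2} \approx -66.5$)
$\left(k - -199\right) \left(129 + X{\left(-17,y{\left(3,-4 \right)} \right)}\right) = \left(- \frac{133}{2} - -199\right) \left(129 + \left(7 - - \frac{4}{3}\right)\right) = \left(- \frac{133}{2} + 199\right) \left(129 + \left(7 + \frac{4}{3}\right)\right) = \frac{265 \left(129 + \frac{25}{3}\right)}{2} = \frac{265}{2} \cdot \frac{412}{3} = \frac{54590}{3}$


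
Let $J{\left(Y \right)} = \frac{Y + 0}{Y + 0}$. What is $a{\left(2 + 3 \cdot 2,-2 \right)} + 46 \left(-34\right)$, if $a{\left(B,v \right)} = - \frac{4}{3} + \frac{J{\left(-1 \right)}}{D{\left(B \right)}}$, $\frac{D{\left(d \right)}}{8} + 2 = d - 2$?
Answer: $- \frac{150269}{96} \approx -1565.3$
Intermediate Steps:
$D{\left(d \right)} = -32 + 8 d$ ($D{\left(d \right)} = -16 + 8 \left(d - 2\right) = -16 + 8 \left(-2 + d\right) = -16 + \left(-16 + 8 d\right) = -32 + 8 d$)
$J{\left(Y \right)} = 1$ ($J{\left(Y \right)} = \frac{Y}{Y} = 1$)
$a{\left(B,v \right)} = - \frac{4}{3} + \frac{1}{-32 + 8 B}$ ($a{\left(B,v \right)} = - \frac{4}{3} + 1 \frac{1}{-32 + 8 B} = \left(-4\right) \frac{1}{3} + \frac{1}{-32 + 8 B} = - \frac{4}{3} + \frac{1}{-32 + 8 B}$)
$a{\left(2 + 3 \cdot 2,-2 \right)} + 46 \left(-34\right) = \frac{131 - 32 \left(2 + 3 \cdot 2\right)}{24 \left(-4 + \left(2 + 3 \cdot 2\right)\right)} + 46 \left(-34\right) = \frac{131 - 32 \left(2 + 6\right)}{24 \left(-4 + \left(2 + 6\right)\right)} - 1564 = \frac{131 - 256}{24 \left(-4 + 8\right)} - 1564 = \frac{131 - 256}{24 \cdot 4} - 1564 = \frac{1}{24} \cdot \frac{1}{4} \left(-125\right) - 1564 = - \frac{125}{96} - 1564 = - \frac{150269}{96}$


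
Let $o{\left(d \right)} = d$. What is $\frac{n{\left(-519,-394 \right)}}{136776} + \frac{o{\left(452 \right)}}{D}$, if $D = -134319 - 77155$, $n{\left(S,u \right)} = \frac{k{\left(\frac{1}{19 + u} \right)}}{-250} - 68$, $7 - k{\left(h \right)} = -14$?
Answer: $- \frac{9527593477}{3615570978000} \approx -0.0026352$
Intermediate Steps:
$k{\left(h \right)} = 21$ ($k{\left(h \right)} = 7 - -14 = 7 + 14 = 21$)
$n{\left(S,u \right)} = - \frac{17021}{250}$ ($n{\left(S,u \right)} = \frac{21}{-250} - 68 = 21 \left(- \frac{1}{250}\right) - 68 = - \frac{21}{250} - 68 = - \frac{17021}{250}$)
$D = -211474$ ($D = -134319 - 77155 = -211474$)
$\frac{n{\left(-519,-394 \right)}}{136776} + \frac{o{\left(452 \right)}}{D} = - \frac{17021}{250 \cdot 136776} + \frac{452}{-211474} = \left(- \frac{17021}{250}\right) \frac{1}{136776} + 452 \left(- \frac{1}{211474}\right) = - \frac{17021}{34194000} - \frac{226}{105737} = - \frac{9527593477}{3615570978000}$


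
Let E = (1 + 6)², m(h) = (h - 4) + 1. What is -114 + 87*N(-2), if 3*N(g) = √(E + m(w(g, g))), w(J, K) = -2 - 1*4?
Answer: -114 + 58*√10 ≈ 69.412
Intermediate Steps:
w(J, K) = -6 (w(J, K) = -2 - 4 = -6)
m(h) = -3 + h (m(h) = (-4 + h) + 1 = -3 + h)
E = 49 (E = 7² = 49)
N(g) = 2*√10/3 (N(g) = √(49 + (-3 - 6))/3 = √(49 - 9)/3 = √40/3 = (2*√10)/3 = 2*√10/3)
-114 + 87*N(-2) = -114 + 87*(2*√10/3) = -114 + 58*√10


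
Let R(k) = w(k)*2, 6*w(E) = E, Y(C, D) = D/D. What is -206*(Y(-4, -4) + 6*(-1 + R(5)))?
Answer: -1030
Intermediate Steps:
Y(C, D) = 1
w(E) = E/6
R(k) = k/3 (R(k) = (k/6)*2 = k/3)
-206*(Y(-4, -4) + 6*(-1 + R(5))) = -206*(1 + 6*(-1 + (1/3)*5)) = -206*(1 + 6*(-1 + 5/3)) = -206*(1 + 6*(2/3)) = -206*(1 + 4) = -206*5 = -1030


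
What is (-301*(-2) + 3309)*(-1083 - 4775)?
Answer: -22910638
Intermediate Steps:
(-301*(-2) + 3309)*(-1083 - 4775) = (602 + 3309)*(-5858) = 3911*(-5858) = -22910638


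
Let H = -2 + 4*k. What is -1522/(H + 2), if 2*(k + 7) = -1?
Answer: 761/15 ≈ 50.733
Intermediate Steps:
k = -15/2 (k = -7 + (½)*(-1) = -7 - ½ = -15/2 ≈ -7.5000)
H = -32 (H = -2 + 4*(-15/2) = -2 - 30 = -32)
-1522/(H + 2) = -1522/(-32 + 2) = -1522/(-30) = -1/30*(-1522) = 761/15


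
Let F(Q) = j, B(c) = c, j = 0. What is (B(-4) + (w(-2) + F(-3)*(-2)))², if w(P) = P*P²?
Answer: 144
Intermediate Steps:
w(P) = P³
F(Q) = 0
(B(-4) + (w(-2) + F(-3)*(-2)))² = (-4 + ((-2)³ + 0*(-2)))² = (-4 + (-8 + 0))² = (-4 - 8)² = (-12)² = 144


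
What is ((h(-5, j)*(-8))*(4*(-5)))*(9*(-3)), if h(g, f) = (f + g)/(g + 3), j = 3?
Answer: -4320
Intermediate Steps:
h(g, f) = (f + g)/(3 + g)
((h(-5, j)*(-8))*(4*(-5)))*(9*(-3)) = ((((3 - 5)/(3 - 5))*(-8))*(4*(-5)))*(9*(-3)) = (((-2/(-2))*(-8))*(-20))*(-27) = ((-½*(-2)*(-8))*(-20))*(-27) = ((1*(-8))*(-20))*(-27) = -8*(-20)*(-27) = 160*(-27) = -4320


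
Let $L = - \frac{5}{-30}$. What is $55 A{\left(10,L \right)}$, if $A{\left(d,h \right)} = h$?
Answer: $\frac{55}{6} \approx 9.1667$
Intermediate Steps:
$L = \frac{1}{6}$ ($L = \left(-5\right) \left(- \frac{1}{30}\right) = \frac{1}{6} \approx 0.16667$)
$55 A{\left(10,L \right)} = 55 \cdot \frac{1}{6} = \frac{55}{6}$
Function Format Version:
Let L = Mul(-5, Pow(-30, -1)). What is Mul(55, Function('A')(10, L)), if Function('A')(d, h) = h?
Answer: Rational(55, 6) ≈ 9.1667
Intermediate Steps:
L = Rational(1, 6) (L = Mul(-5, Rational(-1, 30)) = Rational(1, 6) ≈ 0.16667)
Mul(55, Function('A')(10, L)) = Mul(55, Rational(1, 6)) = Rational(55, 6)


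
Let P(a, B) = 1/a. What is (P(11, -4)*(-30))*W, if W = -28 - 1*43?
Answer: 2130/11 ≈ 193.64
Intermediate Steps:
W = -71 (W = -28 - 43 = -71)
(P(11, -4)*(-30))*W = (-30/11)*(-71) = ((1/11)*(-30))*(-71) = -30/11*(-71) = 2130/11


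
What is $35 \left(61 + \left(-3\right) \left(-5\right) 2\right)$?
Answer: $3185$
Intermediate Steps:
$35 \left(61 + \left(-3\right) \left(-5\right) 2\right) = 35 \left(61 + 15 \cdot 2\right) = 35 \left(61 + 30\right) = 35 \cdot 91 = 3185$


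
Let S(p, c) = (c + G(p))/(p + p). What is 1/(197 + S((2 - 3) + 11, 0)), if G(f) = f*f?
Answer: 1/202 ≈ 0.0049505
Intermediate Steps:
G(f) = f²
S(p, c) = (c + p²)/(2*p) (S(p, c) = (c + p²)/(p + p) = (c + p²)/((2*p)) = (c + p²)*(1/(2*p)) = (c + p²)/(2*p))
1/(197 + S((2 - 3) + 11, 0)) = 1/(197 + (0 + ((2 - 3) + 11)²)/(2*((2 - 3) + 11))) = 1/(197 + (0 + (-1 + 11)²)/(2*(-1 + 11))) = 1/(197 + (½)*(0 + 10²)/10) = 1/(197 + (½)*(⅒)*(0 + 100)) = 1/(197 + (½)*(⅒)*100) = 1/(197 + 5) = 1/202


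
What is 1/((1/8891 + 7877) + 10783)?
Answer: 8891/165906061 ≈ 5.3591e-5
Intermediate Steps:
1/((1/8891 + 7877) + 10783) = 1/(70034408/8891 + 10783) = 1/(165906061/8891) = 8891/165906061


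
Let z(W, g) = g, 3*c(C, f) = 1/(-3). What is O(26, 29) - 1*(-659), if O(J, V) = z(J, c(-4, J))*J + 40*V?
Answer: 16345/9 ≈ 1816.1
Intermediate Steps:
c(C, f) = -⅑ (c(C, f) = (⅓)/(-3) = (⅓)*(-⅓) = -⅑)
O(J, V) = 40*V - J/9 (O(J, V) = -J/9 + 40*V = 40*V - J/9)
O(26, 29) - 1*(-659) = (40*29 - ⅑*26) - 1*(-659) = (1160 - 26/9) + 659 = 10414/9 + 659 = 16345/9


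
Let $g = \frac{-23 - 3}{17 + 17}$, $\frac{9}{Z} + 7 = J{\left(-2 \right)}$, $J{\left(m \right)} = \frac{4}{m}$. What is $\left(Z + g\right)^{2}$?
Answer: $\frac{900}{289} \approx 3.1142$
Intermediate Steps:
$Z = -1$ ($Z = \frac{9}{-7 + \frac{4}{-2}} = \frac{9}{-7 + 4 \left(- \frac{1}{2}\right)} = \frac{9}{-7 - 2} = \frac{9}{-9} = 9 \left(- \frac{1}{9}\right) = -1$)
$g = - \frac{13}{17}$ ($g = - \frac{26}{34} = \left(-26\right) \frac{1}{34} = - \frac{13}{17} \approx -0.76471$)
$\left(Z + g\right)^{2} = \left(-1 - \frac{13}{17}\right)^{2} = \left(- \frac{30}{17}\right)^{2} = \frac{900}{289}$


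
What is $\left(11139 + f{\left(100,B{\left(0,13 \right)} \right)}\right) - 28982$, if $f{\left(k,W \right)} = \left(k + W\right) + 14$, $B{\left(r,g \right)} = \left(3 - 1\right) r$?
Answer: $-17729$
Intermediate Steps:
$B{\left(r,g \right)} = 2 r$
$f{\left(k,W \right)} = 14 + W + k$ ($f{\left(k,W \right)} = \left(W + k\right) + 14 = 14 + W + k$)
$\left(11139 + f{\left(100,B{\left(0,13 \right)} \right)}\right) - 28982 = \left(11139 + \left(14 + 2 \cdot 0 + 100\right)\right) - 28982 = \left(11139 + \left(14 + 0 + 100\right)\right) - 28982 = \left(11139 + 114\right) - 28982 = 11253 - 28982 = -17729$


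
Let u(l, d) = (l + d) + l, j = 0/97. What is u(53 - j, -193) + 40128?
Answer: 40041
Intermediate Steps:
j = 0 (j = 0*(1/97) = 0)
u(l, d) = d + 2*l (u(l, d) = (d + l) + l = d + 2*l)
u(53 - j, -193) + 40128 = (-193 + 2*(53 - 1*0)) + 40128 = (-193 + 2*(53 + 0)) + 40128 = (-193 + 2*53) + 40128 = (-193 + 106) + 40128 = -87 + 40128 = 40041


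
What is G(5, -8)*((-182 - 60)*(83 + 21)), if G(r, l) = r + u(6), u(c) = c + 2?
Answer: -327184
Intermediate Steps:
u(c) = 2 + c
G(r, l) = 8 + r (G(r, l) = r + (2 + 6) = r + 8 = 8 + r)
G(5, -8)*((-182 - 60)*(83 + 21)) = (8 + 5)*((-182 - 60)*(83 + 21)) = 13*(-242*104) = 13*(-25168) = -327184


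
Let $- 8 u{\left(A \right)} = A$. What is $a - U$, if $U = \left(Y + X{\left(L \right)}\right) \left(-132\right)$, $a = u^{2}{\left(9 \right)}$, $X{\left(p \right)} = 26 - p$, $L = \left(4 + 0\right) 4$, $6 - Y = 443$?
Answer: $- \frac{3607215}{64} \approx -56363.0$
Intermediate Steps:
$Y = -437$ ($Y = 6 - 443 = -437$)
$L = 16$ ($L = 4 \cdot 4 = 16$)
$u{\left(A \right)} = - \frac{A}{8}$
$a = \frac{81}{64}$ ($a = \left(\left(- \frac{1}{8}\right) 9\right)^{2} = \left(- \frac{9}{8}\right)^{2} = \frac{81}{64} \approx 1.2656$)
$U = 56364$ ($U = \left(-437 + \left(26 - 16\right)\right) \left(-132\right) = \left(-437 + 10\right) \left(-132\right) = \left(-427\right) \left(-132\right) = 56364$)
$a - U = \frac{81}{64} - 56364 = - \frac{3607215}{64}$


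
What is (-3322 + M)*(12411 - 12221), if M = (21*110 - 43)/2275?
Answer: -287100754/455 ≈ -6.3099e+5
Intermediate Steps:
M = 2267/2275 (M = (2310 - 43)*(1/2275) = 2267*(1/2275) = 2267/2275 ≈ 0.99648)
(-3322 + M)*(12411 - 12221) = (-3322 + 2267/2275)*(12411 - 12221) = -7555283/2275*190 = -287100754/455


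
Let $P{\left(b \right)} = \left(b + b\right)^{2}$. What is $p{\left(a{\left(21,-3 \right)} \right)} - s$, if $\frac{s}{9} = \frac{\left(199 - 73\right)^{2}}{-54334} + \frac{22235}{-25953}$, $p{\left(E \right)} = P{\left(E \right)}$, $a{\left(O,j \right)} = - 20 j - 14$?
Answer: $\frac{284522004595}{33574531} \approx 8474.3$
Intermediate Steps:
$a{\left(O,j \right)} = -14 - 20 j$
$P{\left(b \right)} = 4 b^{2}$ ($P{\left(b \right)} = \left(2 b\right)^{2} = 4 b^{2}$)
$p{\left(E \right)} = 4 E^{2}$
$s = - \frac{347174211}{33574531}$ ($s = 9 \left(\frac{\left(199 - 73\right)^{2}}{-54334} + \frac{22235}{-25953}\right) = 9 \left(126^{2} \left(- \frac{1}{54334}\right) + 22235 \left(- \frac{1}{25953}\right)\right) = 9 \left(15876 \left(- \frac{1}{54334}\right) - \frac{22235}{25953}\right) = 9 \left(- \frac{1134}{3881} - \frac{22235}{25953}\right) = 9 \left(- \frac{115724737}{100723593}\right) = - \frac{347174211}{33574531} \approx -10.34$)
$p{\left(a{\left(21,-3 \right)} \right)} - s = 4 \left(-14 - -60\right)^{2} - - \frac{347174211}{33574531} = 4 \left(-14 + 60\right)^{2} + \frac{347174211}{33574531} = 4 \cdot 46^{2} + \frac{347174211}{33574531} = 4 \cdot 2116 + \frac{347174211}{33574531} = 8464 + \frac{347174211}{33574531} = \frac{284522004595}{33574531}$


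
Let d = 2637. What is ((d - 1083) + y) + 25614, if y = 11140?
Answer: 38308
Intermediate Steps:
((d - 1083) + y) + 25614 = ((2637 - 1083) + 11140) + 25614 = (1554 + 11140) + 25614 = 12694 + 25614 = 38308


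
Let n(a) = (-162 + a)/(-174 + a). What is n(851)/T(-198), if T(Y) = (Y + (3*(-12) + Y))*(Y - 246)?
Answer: 689/129854016 ≈ 5.3060e-6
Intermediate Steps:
n(a) = (-162 + a)/(-174 + a)
T(Y) = (-246 + Y)*(-36 + 2*Y) (T(Y) = (Y + (-36 + Y))*(-246 + Y) = (-36 + 2*Y)*(-246 + Y) = (-246 + Y)*(-36 + 2*Y))
n(851)/T(-198) = ((-162 + 851)/(-174 + 851))/(8856 - 528*(-198) + 2*(-198)**2) = (689/677)/(8856 + 104544 + 2*39204) = ((1/677)*689)/(8856 + 104544 + 78408) = (689/677)/191808 = (689/677)*(1/191808) = 689/129854016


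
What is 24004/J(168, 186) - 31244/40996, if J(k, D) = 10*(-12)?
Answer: -61738579/307470 ≈ -200.80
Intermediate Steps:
J(k, D) = -120
24004/J(168, 186) - 31244/40996 = 24004/(-120) - 31244/40996 = 24004*(-1/120) - 31244*1/40996 = -6001/30 - 7811/10249 = -61738579/307470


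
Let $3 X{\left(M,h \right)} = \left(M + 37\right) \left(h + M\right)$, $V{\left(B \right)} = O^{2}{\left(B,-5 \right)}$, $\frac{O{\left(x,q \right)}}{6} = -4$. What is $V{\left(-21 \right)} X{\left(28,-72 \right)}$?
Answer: $-549120$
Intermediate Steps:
$O{\left(x,q \right)} = -24$ ($O{\left(x,q \right)} = 6 \left(-4\right) = -24$)
$V{\left(B \right)} = 576$ ($V{\left(B \right)} = \left(-24\right)^{2} = 576$)
$X{\left(M,h \right)} = \frac{\left(37 + M\right) \left(M + h\right)}{3}$ ($X{\left(M,h \right)} = \frac{\left(M + 37\right) \left(h + M\right)}{3} = \frac{\left(37 + M\right) \left(M + h\right)}{3}$)
$V{\left(-21 \right)} X{\left(28,-72 \right)} = 576 \left(\frac{28^{2}}{3} + \frac{37}{3} \cdot 28 + \frac{37}{3} \left(-72\right) + \frac{1}{3} \cdot 28 \left(-72\right)\right) = 576 \left(\frac{1}{3} \cdot 784 + \frac{1036}{3} - 888 - 672\right) = 576 \left(\frac{784}{3} + \frac{1036}{3} - 888 - 672\right) = 576 \left(- \frac{2860}{3}\right) = -549120$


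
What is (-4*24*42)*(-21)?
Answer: 84672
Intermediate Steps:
(-4*24*42)*(-21) = -96*42*(-21) = -4032*(-21) = 84672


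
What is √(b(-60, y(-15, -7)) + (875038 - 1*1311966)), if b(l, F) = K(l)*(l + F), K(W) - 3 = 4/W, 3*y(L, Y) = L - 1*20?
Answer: 2*I*√983561/3 ≈ 661.16*I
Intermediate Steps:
y(L, Y) = -20/3 + L/3 (y(L, Y) = (L - 1*20)/3 = (L - 20)/3 = (-20 + L)/3 = -20/3 + L/3)
K(W) = 3 + 4/W
b(l, F) = (3 + 4/l)*(F + l) (b(l, F) = (3 + 4/l)*(l + F) = (3 + 4/l)*(F + l))
√(b(-60, y(-15, -7)) + (875038 - 1*1311966)) = √((4 + 3*(-60))*((-20/3 + (⅓)*(-15)) - 60)/(-60) + (875038 - 1*1311966)) = √(-(4 - 180)*((-20/3 - 5) - 60)/60 + (875038 - 1311966)) = √(-1/60*(-176)*(-35/3 - 60) - 436928) = √(-1/60*(-176)*(-215/3) - 436928) = √(-1892/9 - 436928) = √(-3934244/9) = 2*I*√983561/3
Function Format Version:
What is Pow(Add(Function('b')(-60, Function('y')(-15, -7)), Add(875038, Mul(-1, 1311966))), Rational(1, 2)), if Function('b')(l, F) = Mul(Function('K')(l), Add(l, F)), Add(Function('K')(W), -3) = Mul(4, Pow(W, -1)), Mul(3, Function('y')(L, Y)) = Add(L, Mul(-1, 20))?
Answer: Mul(Rational(2, 3), I, Pow(983561, Rational(1, 2))) ≈ Mul(661.16, I)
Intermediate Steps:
Function('y')(L, Y) = Add(Rational(-20, 3), Mul(Rational(1, 3), L)) (Function('y')(L, Y) = Mul(Rational(1, 3), Add(L, Mul(-1, 20))) = Mul(Rational(1, 3), Add(L, -20)) = Mul(Rational(1, 3), Add(-20, L)) = Add(Rational(-20, 3), Mul(Rational(1, 3), L)))
Function('K')(W) = Add(3, Mul(4, Pow(W, -1)))
Function('b')(l, F) = Mul(Add(3, Mul(4, Pow(l, -1))), Add(F, l)) (Function('b')(l, F) = Mul(Add(3, Mul(4, Pow(l, -1))), Add(l, F)) = Mul(Add(3, Mul(4, Pow(l, -1))), Add(F, l)))
Pow(Add(Function('b')(-60, Function('y')(-15, -7)), Add(875038, Mul(-1, 1311966))), Rational(1, 2)) = Pow(Add(Mul(Pow(-60, -1), Add(4, Mul(3, -60)), Add(Add(Rational(-20, 3), Mul(Rational(1, 3), -15)), -60)), Add(875038, Mul(-1, 1311966))), Rational(1, 2)) = Pow(Add(Mul(Rational(-1, 60), Add(4, -180), Add(Add(Rational(-20, 3), -5), -60)), Add(875038, -1311966)), Rational(1, 2)) = Pow(Add(Mul(Rational(-1, 60), -176, Add(Rational(-35, 3), -60)), -436928), Rational(1, 2)) = Pow(Add(Mul(Rational(-1, 60), -176, Rational(-215, 3)), -436928), Rational(1, 2)) = Pow(Add(Rational(-1892, 9), -436928), Rational(1, 2)) = Pow(Rational(-3934244, 9), Rational(1, 2)) = Mul(Rational(2, 3), I, Pow(983561, Rational(1, 2)))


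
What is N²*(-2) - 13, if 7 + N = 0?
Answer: -111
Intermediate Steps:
N = -7 (N = -7 + 0 = -7)
N²*(-2) - 13 = (-7)²*(-2) - 13 = 49*(-2) - 13 = -98 - 13 = -111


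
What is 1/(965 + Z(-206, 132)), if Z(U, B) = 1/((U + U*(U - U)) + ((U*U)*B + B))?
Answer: 5601478/5405426271 ≈ 0.0010363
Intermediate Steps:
Z(U, B) = 1/(B + U + B*U²) (Z(U, B) = 1/((U + U*0) + (U²*B + B)) = 1/((U + 0) + (B*U² + B)) = 1/(U + (B + B*U²)) = 1/(B + U + B*U²))
1/(965 + Z(-206, 132)) = 1/(965 + 1/(132 - 206 + 132*(-206)²)) = 1/(965 + 1/(132 - 206 + 132*42436)) = 1/(965 + 1/(132 - 206 + 5601552)) = 1/(965 + 1/5601478) = 1/(5405426271/5601478) = 5601478/5405426271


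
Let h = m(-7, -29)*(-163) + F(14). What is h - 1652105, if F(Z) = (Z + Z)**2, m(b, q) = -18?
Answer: -1648387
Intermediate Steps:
F(Z) = 4*Z**2 (F(Z) = (2*Z)**2 = 4*Z**2)
h = 3718 (h = -18*(-163) + 4*14**2 = 2934 + 4*196 = 2934 + 784 = 3718)
h - 1652105 = 3718 - 1652105 = -1648387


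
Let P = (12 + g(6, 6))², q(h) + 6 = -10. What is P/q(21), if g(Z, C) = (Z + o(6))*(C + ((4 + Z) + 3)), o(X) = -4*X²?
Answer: -1703025/4 ≈ -4.2576e+5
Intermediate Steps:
q(h) = -16 (q(h) = -6 - 10 = -16)
g(Z, C) = (-144 + Z)*(7 + C + Z) (g(Z, C) = (Z - 4*6²)*(C + ((4 + Z) + 3)) = (Z - 4*36)*(C + (7 + Z)) = (Z - 144)*(7 + C + Z) = (-144 + Z)*(7 + C + Z))
P = 6812100 (P = (12 + (-1008 + 6² - 144*6 - 137*6 + 6*6))² = (12 + (-1008 + 36 - 864 - 822 + 36))² = (12 - 2622)² = (-2610)² = 6812100)
P/q(21) = 6812100/(-16) = 6812100*(-1/16) = -1703025/4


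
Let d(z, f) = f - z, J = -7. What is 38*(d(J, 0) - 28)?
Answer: -798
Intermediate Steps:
38*(d(J, 0) - 28) = 38*((0 - 1*(-7)) - 28) = 38*((0 + 7) - 28) = 38*(7 - 28) = 38*(-21) = -798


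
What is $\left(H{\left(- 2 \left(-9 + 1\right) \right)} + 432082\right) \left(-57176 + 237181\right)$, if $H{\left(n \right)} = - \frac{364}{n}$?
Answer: $\frac{311091301185}{4} \approx 7.7773 \cdot 10^{10}$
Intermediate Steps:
$\left(H{\left(- 2 \left(-9 + 1\right) \right)} + 432082\right) \left(-57176 + 237181\right) = \left(- \frac{364}{\left(-2\right) \left(-9 + 1\right)} + 432082\right) \left(-57176 + 237181\right) = \left(- \frac{364}{\left(-2\right) \left(-8\right)} + 432082\right) 180005 = \left(- \frac{364}{16} + 432082\right) 180005 = \left(\left(-364\right) \frac{1}{16} + 432082\right) 180005 = \left(- \frac{91}{4} + 432082\right) 180005 = \frac{1728237}{4} \cdot 180005 = \frac{311091301185}{4}$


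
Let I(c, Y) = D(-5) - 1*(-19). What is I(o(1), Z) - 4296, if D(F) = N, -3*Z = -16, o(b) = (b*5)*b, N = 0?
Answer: -4277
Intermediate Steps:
o(b) = 5*b² (o(b) = (5*b)*b = 5*b²)
Z = 16/3 (Z = -⅓*(-16) = 16/3 ≈ 5.3333)
D(F) = 0
I(c, Y) = 19 (I(c, Y) = 0 - 1*(-19) = 0 + 19 = 19)
I(o(1), Z) - 4296 = 19 - 4296 = -4277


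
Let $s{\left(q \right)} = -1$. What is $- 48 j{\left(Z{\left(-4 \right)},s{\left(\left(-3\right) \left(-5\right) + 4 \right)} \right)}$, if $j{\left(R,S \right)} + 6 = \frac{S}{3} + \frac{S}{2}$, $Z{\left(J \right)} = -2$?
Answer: $328$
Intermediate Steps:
$j{\left(R,S \right)} = -6 + \frac{5 S}{6}$ ($j{\left(R,S \right)} = -6 + \left(\frac{S}{3} + \frac{S}{2}\right) = -6 + \frac{5 S}{6}$)
$- 48 j{\left(Z{\left(-4 \right)},s{\left(\left(-3\right) \left(-5\right) + 4 \right)} \right)} = - 48 \left(-6 + \frac{5}{6} \left(-1\right)\right) = - 48 \left(-6 - \frac{5}{6}\right) = \left(-48\right) \left(- \frac{41}{6}\right) = 328$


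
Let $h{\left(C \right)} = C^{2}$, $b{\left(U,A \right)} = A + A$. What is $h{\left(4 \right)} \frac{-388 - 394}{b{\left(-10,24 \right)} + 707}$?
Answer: $- \frac{12512}{755} \approx -16.572$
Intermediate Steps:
$b{\left(U,A \right)} = 2 A$
$h{\left(4 \right)} \frac{-388 - 394}{b{\left(-10,24 \right)} + 707} = 4^{2} \frac{-388 - 394}{2 \cdot 24 + 707} = 16 \left(- \frac{782}{48 + 707}\right) = 16 \left(- \frac{782}{755}\right) = - \frac{12512}{755}$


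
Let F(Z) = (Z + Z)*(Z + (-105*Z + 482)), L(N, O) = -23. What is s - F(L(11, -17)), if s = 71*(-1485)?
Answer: 26769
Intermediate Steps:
s = -105435
F(Z) = 2*Z*(482 - 104*Z) (F(Z) = (2*Z)*(Z + (482 - 105*Z)) = (2*Z)*(482 - 104*Z) = 2*Z*(482 - 104*Z))
s - F(L(11, -17)) = -105435 - 4*(-23)*(241 - 52*(-23)) = -105435 - 4*(-23)*(241 + 1196) = -105435 - 4*(-23)*1437 = -105435 - 1*(-132204) = -105435 + 132204 = 26769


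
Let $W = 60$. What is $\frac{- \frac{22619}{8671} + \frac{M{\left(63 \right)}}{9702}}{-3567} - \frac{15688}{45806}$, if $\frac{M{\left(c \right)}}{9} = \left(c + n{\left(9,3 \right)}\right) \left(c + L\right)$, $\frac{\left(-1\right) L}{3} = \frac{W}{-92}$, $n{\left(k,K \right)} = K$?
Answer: $- \frac{321655075393}{938121360267} \approx -0.34287$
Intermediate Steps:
$L = \frac{45}{23}$ ($L = - 3 \frac{60}{-92} = - 3 \cdot 60 \left(- \frac{1}{92}\right) = \left(-3\right) \left(- \frac{15}{23}\right) = \frac{45}{23} \approx 1.9565$)
$M{\left(c \right)} = 9 \left(3 + c\right) \left(\frac{45}{23} + c\right)$ ($M{\left(c \right)} = 9 \left(c + 3\right) \left(c + \frac{45}{23}\right) = 9 \left(3 + c\right) \left(\frac{45}{23} + c\right)$)
$\frac{- \frac{22619}{8671} + \frac{M{\left(63 \right)}}{9702}}{-3567} - \frac{15688}{45806} = \frac{- \frac{22619}{8671} + \frac{\frac{1215}{23} + 9 \cdot 63^{2} + \frac{1026}{23} \cdot 63}{9702}}{-3567} - \frac{15688}{45806} = \left(\left(-22619\right) \frac{1}{8671} + \left(\frac{1215}{23} + 9 \cdot 3969 + \frac{64638}{23}\right) \frac{1}{9702}\right) \left(- \frac{1}{3567}\right) - \frac{212}{619} = \left(- \frac{22619}{8671} + \left(\frac{1215}{23} + 35721 + \frac{64638}{23}\right) \frac{1}{9702}\right) \left(- \frac{1}{3567}\right) - \frac{212}{619} = \left(- \frac{22619}{8671} + \frac{887436}{23} \cdot \frac{1}{9702}\right) \left(- \frac{1}{3567}\right) - \frac{212}{619} = \left(- \frac{22619}{8671} + \frac{4482}{1127}\right) \left(- \frac{1}{3567}\right) - \frac{212}{619} = \frac{581383}{424879} \left(- \frac{1}{3567}\right) - \frac{212}{619} = - \frac{581383}{1515543393} - \frac{212}{619} = - \frac{321655075393}{938121360267}$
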